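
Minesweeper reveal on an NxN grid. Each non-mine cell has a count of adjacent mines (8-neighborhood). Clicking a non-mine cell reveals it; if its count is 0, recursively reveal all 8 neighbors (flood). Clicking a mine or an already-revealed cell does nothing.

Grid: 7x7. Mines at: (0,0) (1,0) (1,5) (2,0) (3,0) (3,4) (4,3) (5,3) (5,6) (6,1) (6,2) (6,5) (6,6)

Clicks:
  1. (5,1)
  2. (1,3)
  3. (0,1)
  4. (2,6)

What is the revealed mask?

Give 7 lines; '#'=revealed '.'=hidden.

Click 1 (5,1) count=2: revealed 1 new [(5,1)] -> total=1
Click 2 (1,3) count=0: revealed 15 new [(0,1) (0,2) (0,3) (0,4) (1,1) (1,2) (1,3) (1,4) (2,1) (2,2) (2,3) (2,4) (3,1) (3,2) (3,3)] -> total=16
Click 3 (0,1) count=2: revealed 0 new [(none)] -> total=16
Click 4 (2,6) count=1: revealed 1 new [(2,6)] -> total=17

Answer: .####..
.####..
.####.#
.###...
.......
.#.....
.......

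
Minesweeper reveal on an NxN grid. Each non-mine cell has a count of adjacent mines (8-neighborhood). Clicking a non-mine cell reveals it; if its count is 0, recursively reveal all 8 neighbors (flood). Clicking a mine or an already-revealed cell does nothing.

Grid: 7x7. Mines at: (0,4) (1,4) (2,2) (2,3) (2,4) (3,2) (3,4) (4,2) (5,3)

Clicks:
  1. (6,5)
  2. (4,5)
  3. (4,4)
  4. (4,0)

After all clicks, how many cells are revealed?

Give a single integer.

Click 1 (6,5) count=0: revealed 17 new [(0,5) (0,6) (1,5) (1,6) (2,5) (2,6) (3,5) (3,6) (4,4) (4,5) (4,6) (5,4) (5,5) (5,6) (6,4) (6,5) (6,6)] -> total=17
Click 2 (4,5) count=1: revealed 0 new [(none)] -> total=17
Click 3 (4,4) count=2: revealed 0 new [(none)] -> total=17
Click 4 (4,0) count=0: revealed 20 new [(0,0) (0,1) (0,2) (0,3) (1,0) (1,1) (1,2) (1,3) (2,0) (2,1) (3,0) (3,1) (4,0) (4,1) (5,0) (5,1) (5,2) (6,0) (6,1) (6,2)] -> total=37

Answer: 37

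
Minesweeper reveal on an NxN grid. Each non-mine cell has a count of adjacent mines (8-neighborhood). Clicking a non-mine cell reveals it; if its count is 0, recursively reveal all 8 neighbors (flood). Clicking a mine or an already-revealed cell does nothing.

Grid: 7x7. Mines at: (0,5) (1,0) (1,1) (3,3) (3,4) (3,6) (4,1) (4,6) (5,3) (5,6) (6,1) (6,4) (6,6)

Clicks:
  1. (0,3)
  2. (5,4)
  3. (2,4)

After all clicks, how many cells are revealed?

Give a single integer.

Answer: 10

Derivation:
Click 1 (0,3) count=0: revealed 9 new [(0,2) (0,3) (0,4) (1,2) (1,3) (1,4) (2,2) (2,3) (2,4)] -> total=9
Click 2 (5,4) count=2: revealed 1 new [(5,4)] -> total=10
Click 3 (2,4) count=2: revealed 0 new [(none)] -> total=10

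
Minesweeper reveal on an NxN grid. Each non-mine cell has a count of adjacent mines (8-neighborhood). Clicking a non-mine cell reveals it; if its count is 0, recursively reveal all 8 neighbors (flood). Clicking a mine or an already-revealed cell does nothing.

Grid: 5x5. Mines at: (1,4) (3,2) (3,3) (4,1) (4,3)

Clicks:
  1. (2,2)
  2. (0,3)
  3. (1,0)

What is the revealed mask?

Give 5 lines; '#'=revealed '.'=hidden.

Click 1 (2,2) count=2: revealed 1 new [(2,2)] -> total=1
Click 2 (0,3) count=1: revealed 1 new [(0,3)] -> total=2
Click 3 (1,0) count=0: revealed 12 new [(0,0) (0,1) (0,2) (1,0) (1,1) (1,2) (1,3) (2,0) (2,1) (2,3) (3,0) (3,1)] -> total=14

Answer: ####.
####.
####.
##...
.....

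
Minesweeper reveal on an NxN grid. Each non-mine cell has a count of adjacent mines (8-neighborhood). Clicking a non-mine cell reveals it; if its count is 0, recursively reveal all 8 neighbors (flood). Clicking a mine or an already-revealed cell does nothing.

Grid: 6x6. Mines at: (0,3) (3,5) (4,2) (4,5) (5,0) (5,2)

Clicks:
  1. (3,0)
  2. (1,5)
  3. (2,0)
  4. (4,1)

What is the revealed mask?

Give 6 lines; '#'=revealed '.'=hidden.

Answer: ###.##
######
######
#####.
##....
......

Derivation:
Click 1 (3,0) count=0: revealed 20 new [(0,0) (0,1) (0,2) (1,0) (1,1) (1,2) (1,3) (1,4) (2,0) (2,1) (2,2) (2,3) (2,4) (3,0) (3,1) (3,2) (3,3) (3,4) (4,0) (4,1)] -> total=20
Click 2 (1,5) count=0: revealed 4 new [(0,4) (0,5) (1,5) (2,5)] -> total=24
Click 3 (2,0) count=0: revealed 0 new [(none)] -> total=24
Click 4 (4,1) count=3: revealed 0 new [(none)] -> total=24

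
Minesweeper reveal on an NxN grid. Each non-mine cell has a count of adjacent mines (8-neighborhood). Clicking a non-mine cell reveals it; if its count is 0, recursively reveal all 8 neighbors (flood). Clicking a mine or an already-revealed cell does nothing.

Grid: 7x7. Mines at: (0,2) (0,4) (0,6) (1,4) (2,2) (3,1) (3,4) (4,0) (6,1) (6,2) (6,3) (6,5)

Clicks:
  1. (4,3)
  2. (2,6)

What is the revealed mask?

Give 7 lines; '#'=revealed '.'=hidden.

Click 1 (4,3) count=1: revealed 1 new [(4,3)] -> total=1
Click 2 (2,6) count=0: revealed 10 new [(1,5) (1,6) (2,5) (2,6) (3,5) (3,6) (4,5) (4,6) (5,5) (5,6)] -> total=11

Answer: .......
.....##
.....##
.....##
...#.##
.....##
.......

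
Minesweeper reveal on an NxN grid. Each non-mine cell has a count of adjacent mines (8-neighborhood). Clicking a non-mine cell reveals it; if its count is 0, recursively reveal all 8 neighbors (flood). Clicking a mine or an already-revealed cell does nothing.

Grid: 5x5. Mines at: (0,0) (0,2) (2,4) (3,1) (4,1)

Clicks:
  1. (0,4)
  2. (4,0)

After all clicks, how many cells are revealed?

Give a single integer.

Click 1 (0,4) count=0: revealed 4 new [(0,3) (0,4) (1,3) (1,4)] -> total=4
Click 2 (4,0) count=2: revealed 1 new [(4,0)] -> total=5

Answer: 5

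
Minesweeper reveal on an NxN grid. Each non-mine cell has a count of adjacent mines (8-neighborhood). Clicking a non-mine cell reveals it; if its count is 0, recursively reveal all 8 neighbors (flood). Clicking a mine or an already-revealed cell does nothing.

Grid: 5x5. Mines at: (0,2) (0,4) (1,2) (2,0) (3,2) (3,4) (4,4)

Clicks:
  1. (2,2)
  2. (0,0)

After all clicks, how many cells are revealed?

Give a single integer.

Click 1 (2,2) count=2: revealed 1 new [(2,2)] -> total=1
Click 2 (0,0) count=0: revealed 4 new [(0,0) (0,1) (1,0) (1,1)] -> total=5

Answer: 5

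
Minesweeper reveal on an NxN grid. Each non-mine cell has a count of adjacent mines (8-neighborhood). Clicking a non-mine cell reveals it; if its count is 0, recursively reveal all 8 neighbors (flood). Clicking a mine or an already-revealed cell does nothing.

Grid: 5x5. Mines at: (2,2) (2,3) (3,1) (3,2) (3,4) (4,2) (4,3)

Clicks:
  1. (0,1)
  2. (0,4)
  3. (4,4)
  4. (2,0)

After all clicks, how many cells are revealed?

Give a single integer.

Click 1 (0,1) count=0: revealed 12 new [(0,0) (0,1) (0,2) (0,3) (0,4) (1,0) (1,1) (1,2) (1,3) (1,4) (2,0) (2,1)] -> total=12
Click 2 (0,4) count=0: revealed 0 new [(none)] -> total=12
Click 3 (4,4) count=2: revealed 1 new [(4,4)] -> total=13
Click 4 (2,0) count=1: revealed 0 new [(none)] -> total=13

Answer: 13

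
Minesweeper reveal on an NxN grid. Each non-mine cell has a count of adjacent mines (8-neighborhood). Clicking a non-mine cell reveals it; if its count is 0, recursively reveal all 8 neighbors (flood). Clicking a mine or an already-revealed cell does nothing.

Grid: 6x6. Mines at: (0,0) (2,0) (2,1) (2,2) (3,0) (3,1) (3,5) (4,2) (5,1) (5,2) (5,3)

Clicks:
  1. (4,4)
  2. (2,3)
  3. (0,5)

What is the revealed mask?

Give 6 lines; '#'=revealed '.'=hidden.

Answer: .#####
.#####
...###
......
....#.
......

Derivation:
Click 1 (4,4) count=2: revealed 1 new [(4,4)] -> total=1
Click 2 (2,3) count=1: revealed 1 new [(2,3)] -> total=2
Click 3 (0,5) count=0: revealed 12 new [(0,1) (0,2) (0,3) (0,4) (0,5) (1,1) (1,2) (1,3) (1,4) (1,5) (2,4) (2,5)] -> total=14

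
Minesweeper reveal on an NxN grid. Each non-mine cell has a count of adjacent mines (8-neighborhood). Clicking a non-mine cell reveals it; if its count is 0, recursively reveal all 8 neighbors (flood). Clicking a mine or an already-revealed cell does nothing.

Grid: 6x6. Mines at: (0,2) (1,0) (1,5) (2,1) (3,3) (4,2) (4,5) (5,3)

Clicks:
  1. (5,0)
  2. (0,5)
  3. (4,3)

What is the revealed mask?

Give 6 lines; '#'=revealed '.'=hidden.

Answer: .....#
......
......
##....
##.#..
##....

Derivation:
Click 1 (5,0) count=0: revealed 6 new [(3,0) (3,1) (4,0) (4,1) (5,0) (5,1)] -> total=6
Click 2 (0,5) count=1: revealed 1 new [(0,5)] -> total=7
Click 3 (4,3) count=3: revealed 1 new [(4,3)] -> total=8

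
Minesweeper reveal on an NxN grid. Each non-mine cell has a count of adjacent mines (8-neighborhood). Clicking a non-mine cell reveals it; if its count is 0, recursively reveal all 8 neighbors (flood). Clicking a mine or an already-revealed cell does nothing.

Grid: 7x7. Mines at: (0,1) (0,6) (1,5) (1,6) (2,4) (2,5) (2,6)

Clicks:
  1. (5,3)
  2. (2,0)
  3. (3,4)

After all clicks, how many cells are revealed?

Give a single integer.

Click 1 (5,3) count=0: revealed 36 new [(1,0) (1,1) (1,2) (1,3) (2,0) (2,1) (2,2) (2,3) (3,0) (3,1) (3,2) (3,3) (3,4) (3,5) (3,6) (4,0) (4,1) (4,2) (4,3) (4,4) (4,5) (4,6) (5,0) (5,1) (5,2) (5,3) (5,4) (5,5) (5,6) (6,0) (6,1) (6,2) (6,3) (6,4) (6,5) (6,6)] -> total=36
Click 2 (2,0) count=0: revealed 0 new [(none)] -> total=36
Click 3 (3,4) count=2: revealed 0 new [(none)] -> total=36

Answer: 36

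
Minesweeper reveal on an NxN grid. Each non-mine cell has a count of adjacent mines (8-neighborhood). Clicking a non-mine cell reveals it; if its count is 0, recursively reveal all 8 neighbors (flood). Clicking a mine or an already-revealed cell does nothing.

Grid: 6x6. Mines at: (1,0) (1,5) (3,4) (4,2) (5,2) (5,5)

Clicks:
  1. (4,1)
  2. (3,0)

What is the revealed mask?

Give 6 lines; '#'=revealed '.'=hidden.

Answer: ......
......
##....
##....
##....
##....

Derivation:
Click 1 (4,1) count=2: revealed 1 new [(4,1)] -> total=1
Click 2 (3,0) count=0: revealed 7 new [(2,0) (2,1) (3,0) (3,1) (4,0) (5,0) (5,1)] -> total=8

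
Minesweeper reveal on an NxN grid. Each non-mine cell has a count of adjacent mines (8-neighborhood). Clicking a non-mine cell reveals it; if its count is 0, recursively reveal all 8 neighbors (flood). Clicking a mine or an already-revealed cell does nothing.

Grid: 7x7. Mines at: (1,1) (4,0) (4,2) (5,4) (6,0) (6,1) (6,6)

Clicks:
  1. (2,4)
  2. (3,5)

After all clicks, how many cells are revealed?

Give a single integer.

Answer: 26

Derivation:
Click 1 (2,4) count=0: revealed 26 new [(0,2) (0,3) (0,4) (0,5) (0,6) (1,2) (1,3) (1,4) (1,5) (1,6) (2,2) (2,3) (2,4) (2,5) (2,6) (3,2) (3,3) (3,4) (3,5) (3,6) (4,3) (4,4) (4,5) (4,6) (5,5) (5,6)] -> total=26
Click 2 (3,5) count=0: revealed 0 new [(none)] -> total=26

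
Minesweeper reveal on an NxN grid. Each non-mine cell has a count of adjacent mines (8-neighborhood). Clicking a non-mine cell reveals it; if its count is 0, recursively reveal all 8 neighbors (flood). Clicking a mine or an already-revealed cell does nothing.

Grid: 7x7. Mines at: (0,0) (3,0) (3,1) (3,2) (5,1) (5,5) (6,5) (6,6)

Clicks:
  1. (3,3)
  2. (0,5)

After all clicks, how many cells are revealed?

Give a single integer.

Answer: 26

Derivation:
Click 1 (3,3) count=1: revealed 1 new [(3,3)] -> total=1
Click 2 (0,5) count=0: revealed 25 new [(0,1) (0,2) (0,3) (0,4) (0,5) (0,6) (1,1) (1,2) (1,3) (1,4) (1,5) (1,6) (2,1) (2,2) (2,3) (2,4) (2,5) (2,6) (3,4) (3,5) (3,6) (4,3) (4,4) (4,5) (4,6)] -> total=26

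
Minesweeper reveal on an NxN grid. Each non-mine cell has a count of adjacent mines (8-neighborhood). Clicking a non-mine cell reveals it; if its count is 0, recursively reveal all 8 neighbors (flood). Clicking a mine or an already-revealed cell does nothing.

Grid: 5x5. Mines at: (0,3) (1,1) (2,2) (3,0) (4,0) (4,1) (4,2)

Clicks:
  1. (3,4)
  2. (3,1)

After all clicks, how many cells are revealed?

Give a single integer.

Answer: 9

Derivation:
Click 1 (3,4) count=0: revealed 8 new [(1,3) (1,4) (2,3) (2,4) (3,3) (3,4) (4,3) (4,4)] -> total=8
Click 2 (3,1) count=5: revealed 1 new [(3,1)] -> total=9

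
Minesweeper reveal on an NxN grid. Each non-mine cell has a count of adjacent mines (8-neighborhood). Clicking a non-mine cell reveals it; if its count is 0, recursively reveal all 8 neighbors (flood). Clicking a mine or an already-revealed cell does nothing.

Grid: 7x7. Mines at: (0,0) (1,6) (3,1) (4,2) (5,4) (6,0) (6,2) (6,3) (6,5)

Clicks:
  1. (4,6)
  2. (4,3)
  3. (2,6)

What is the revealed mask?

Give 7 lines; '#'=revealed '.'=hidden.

Answer: .#####.
.#####.
.######
..#####
...####
.....##
.......

Derivation:
Click 1 (4,6) count=0: revealed 27 new [(0,1) (0,2) (0,3) (0,4) (0,5) (1,1) (1,2) (1,3) (1,4) (1,5) (2,1) (2,2) (2,3) (2,4) (2,5) (2,6) (3,2) (3,3) (3,4) (3,5) (3,6) (4,3) (4,4) (4,5) (4,6) (5,5) (5,6)] -> total=27
Click 2 (4,3) count=2: revealed 0 new [(none)] -> total=27
Click 3 (2,6) count=1: revealed 0 new [(none)] -> total=27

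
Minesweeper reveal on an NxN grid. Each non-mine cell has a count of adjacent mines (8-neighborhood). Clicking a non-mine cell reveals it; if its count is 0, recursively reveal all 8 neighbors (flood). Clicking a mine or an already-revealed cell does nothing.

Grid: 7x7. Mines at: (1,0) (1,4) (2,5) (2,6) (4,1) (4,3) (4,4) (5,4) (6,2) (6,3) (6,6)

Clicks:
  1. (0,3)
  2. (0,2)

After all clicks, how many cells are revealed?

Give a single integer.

Answer: 12

Derivation:
Click 1 (0,3) count=1: revealed 1 new [(0,3)] -> total=1
Click 2 (0,2) count=0: revealed 11 new [(0,1) (0,2) (1,1) (1,2) (1,3) (2,1) (2,2) (2,3) (3,1) (3,2) (3,3)] -> total=12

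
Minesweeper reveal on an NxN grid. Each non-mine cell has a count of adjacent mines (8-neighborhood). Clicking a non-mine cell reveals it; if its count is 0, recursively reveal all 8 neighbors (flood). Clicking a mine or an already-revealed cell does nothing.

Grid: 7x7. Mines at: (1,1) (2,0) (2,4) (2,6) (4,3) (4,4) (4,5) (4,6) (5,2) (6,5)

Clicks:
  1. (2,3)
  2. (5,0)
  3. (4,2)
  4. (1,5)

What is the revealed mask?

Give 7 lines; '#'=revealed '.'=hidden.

Answer: .......
.....#.
...#...
##.....
###....
##.....
##.....

Derivation:
Click 1 (2,3) count=1: revealed 1 new [(2,3)] -> total=1
Click 2 (5,0) count=0: revealed 8 new [(3,0) (3,1) (4,0) (4,1) (5,0) (5,1) (6,0) (6,1)] -> total=9
Click 3 (4,2) count=2: revealed 1 new [(4,2)] -> total=10
Click 4 (1,5) count=2: revealed 1 new [(1,5)] -> total=11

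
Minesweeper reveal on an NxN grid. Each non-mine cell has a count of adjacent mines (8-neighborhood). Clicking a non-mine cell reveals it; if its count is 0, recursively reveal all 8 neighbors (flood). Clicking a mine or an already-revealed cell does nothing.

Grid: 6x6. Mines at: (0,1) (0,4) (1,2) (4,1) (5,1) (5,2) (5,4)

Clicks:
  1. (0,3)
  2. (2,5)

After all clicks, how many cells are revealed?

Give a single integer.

Click 1 (0,3) count=2: revealed 1 new [(0,3)] -> total=1
Click 2 (2,5) count=0: revealed 15 new [(1,3) (1,4) (1,5) (2,2) (2,3) (2,4) (2,5) (3,2) (3,3) (3,4) (3,5) (4,2) (4,3) (4,4) (4,5)] -> total=16

Answer: 16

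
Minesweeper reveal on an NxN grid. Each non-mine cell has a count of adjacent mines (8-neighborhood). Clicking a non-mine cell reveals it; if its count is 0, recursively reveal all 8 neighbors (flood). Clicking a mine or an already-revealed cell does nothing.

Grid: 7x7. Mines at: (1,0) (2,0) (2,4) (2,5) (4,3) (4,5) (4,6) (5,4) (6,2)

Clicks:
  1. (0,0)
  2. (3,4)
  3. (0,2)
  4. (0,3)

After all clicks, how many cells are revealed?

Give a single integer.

Click 1 (0,0) count=1: revealed 1 new [(0,0)] -> total=1
Click 2 (3,4) count=4: revealed 1 new [(3,4)] -> total=2
Click 3 (0,2) count=0: revealed 18 new [(0,1) (0,2) (0,3) (0,4) (0,5) (0,6) (1,1) (1,2) (1,3) (1,4) (1,5) (1,6) (2,1) (2,2) (2,3) (3,1) (3,2) (3,3)] -> total=20
Click 4 (0,3) count=0: revealed 0 new [(none)] -> total=20

Answer: 20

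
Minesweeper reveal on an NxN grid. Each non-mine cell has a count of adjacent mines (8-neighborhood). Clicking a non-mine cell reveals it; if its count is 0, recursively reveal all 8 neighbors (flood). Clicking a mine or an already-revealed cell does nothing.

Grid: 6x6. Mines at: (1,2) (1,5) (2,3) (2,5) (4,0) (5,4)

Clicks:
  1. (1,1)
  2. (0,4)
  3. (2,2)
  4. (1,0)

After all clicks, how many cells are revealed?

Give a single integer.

Click 1 (1,1) count=1: revealed 1 new [(1,1)] -> total=1
Click 2 (0,4) count=1: revealed 1 new [(0,4)] -> total=2
Click 3 (2,2) count=2: revealed 1 new [(2,2)] -> total=3
Click 4 (1,0) count=0: revealed 7 new [(0,0) (0,1) (1,0) (2,0) (2,1) (3,0) (3,1)] -> total=10

Answer: 10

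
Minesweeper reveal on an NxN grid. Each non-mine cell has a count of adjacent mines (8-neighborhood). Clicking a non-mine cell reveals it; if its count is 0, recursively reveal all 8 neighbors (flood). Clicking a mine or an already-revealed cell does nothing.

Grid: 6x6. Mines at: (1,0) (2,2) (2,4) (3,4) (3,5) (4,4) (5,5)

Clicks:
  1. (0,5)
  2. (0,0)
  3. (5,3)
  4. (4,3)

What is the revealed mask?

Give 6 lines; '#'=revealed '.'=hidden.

Click 1 (0,5) count=0: revealed 10 new [(0,1) (0,2) (0,3) (0,4) (0,5) (1,1) (1,2) (1,3) (1,4) (1,5)] -> total=10
Click 2 (0,0) count=1: revealed 1 new [(0,0)] -> total=11
Click 3 (5,3) count=1: revealed 1 new [(5,3)] -> total=12
Click 4 (4,3) count=2: revealed 1 new [(4,3)] -> total=13

Answer: ######
.#####
......
......
...#..
...#..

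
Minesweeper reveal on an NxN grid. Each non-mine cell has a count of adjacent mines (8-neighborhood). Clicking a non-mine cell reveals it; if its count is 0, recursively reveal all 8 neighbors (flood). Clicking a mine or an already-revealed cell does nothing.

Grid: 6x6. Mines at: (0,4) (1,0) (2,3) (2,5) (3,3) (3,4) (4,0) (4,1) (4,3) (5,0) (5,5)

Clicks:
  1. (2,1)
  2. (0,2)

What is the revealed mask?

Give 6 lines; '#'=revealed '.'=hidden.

Answer: .###..
.###..
.#....
......
......
......

Derivation:
Click 1 (2,1) count=1: revealed 1 new [(2,1)] -> total=1
Click 2 (0,2) count=0: revealed 6 new [(0,1) (0,2) (0,3) (1,1) (1,2) (1,3)] -> total=7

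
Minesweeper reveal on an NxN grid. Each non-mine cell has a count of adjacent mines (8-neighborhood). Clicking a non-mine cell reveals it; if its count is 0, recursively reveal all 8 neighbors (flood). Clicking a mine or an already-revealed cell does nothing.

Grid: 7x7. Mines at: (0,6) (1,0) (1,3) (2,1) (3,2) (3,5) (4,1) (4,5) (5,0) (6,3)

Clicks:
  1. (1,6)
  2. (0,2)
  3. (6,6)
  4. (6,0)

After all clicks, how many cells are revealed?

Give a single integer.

Answer: 9

Derivation:
Click 1 (1,6) count=1: revealed 1 new [(1,6)] -> total=1
Click 2 (0,2) count=1: revealed 1 new [(0,2)] -> total=2
Click 3 (6,6) count=0: revealed 6 new [(5,4) (5,5) (5,6) (6,4) (6,5) (6,6)] -> total=8
Click 4 (6,0) count=1: revealed 1 new [(6,0)] -> total=9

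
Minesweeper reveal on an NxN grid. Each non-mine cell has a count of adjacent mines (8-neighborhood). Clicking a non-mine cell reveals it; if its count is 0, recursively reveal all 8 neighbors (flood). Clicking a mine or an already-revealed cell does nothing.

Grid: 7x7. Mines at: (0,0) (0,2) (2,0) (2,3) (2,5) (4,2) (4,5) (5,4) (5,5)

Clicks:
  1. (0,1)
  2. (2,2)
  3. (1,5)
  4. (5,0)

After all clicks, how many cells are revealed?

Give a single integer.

Click 1 (0,1) count=2: revealed 1 new [(0,1)] -> total=1
Click 2 (2,2) count=1: revealed 1 new [(2,2)] -> total=2
Click 3 (1,5) count=1: revealed 1 new [(1,5)] -> total=3
Click 4 (5,0) count=0: revealed 12 new [(3,0) (3,1) (4,0) (4,1) (5,0) (5,1) (5,2) (5,3) (6,0) (6,1) (6,2) (6,3)] -> total=15

Answer: 15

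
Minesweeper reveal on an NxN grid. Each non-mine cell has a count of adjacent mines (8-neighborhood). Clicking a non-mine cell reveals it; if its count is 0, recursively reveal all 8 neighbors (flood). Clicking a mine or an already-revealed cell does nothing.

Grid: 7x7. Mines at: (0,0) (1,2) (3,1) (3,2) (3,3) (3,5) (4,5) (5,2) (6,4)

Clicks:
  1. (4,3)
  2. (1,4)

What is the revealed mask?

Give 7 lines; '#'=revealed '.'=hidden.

Answer: ...####
...####
...####
.......
...#...
.......
.......

Derivation:
Click 1 (4,3) count=3: revealed 1 new [(4,3)] -> total=1
Click 2 (1,4) count=0: revealed 12 new [(0,3) (0,4) (0,5) (0,6) (1,3) (1,4) (1,5) (1,6) (2,3) (2,4) (2,5) (2,6)] -> total=13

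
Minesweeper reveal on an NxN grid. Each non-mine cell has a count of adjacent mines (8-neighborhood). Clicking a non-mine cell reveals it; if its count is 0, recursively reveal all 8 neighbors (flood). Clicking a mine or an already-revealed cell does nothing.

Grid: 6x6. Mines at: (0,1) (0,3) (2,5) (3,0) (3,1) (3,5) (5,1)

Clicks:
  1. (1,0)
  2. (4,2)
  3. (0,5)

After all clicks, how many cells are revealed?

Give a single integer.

Answer: 6

Derivation:
Click 1 (1,0) count=1: revealed 1 new [(1,0)] -> total=1
Click 2 (4,2) count=2: revealed 1 new [(4,2)] -> total=2
Click 3 (0,5) count=0: revealed 4 new [(0,4) (0,5) (1,4) (1,5)] -> total=6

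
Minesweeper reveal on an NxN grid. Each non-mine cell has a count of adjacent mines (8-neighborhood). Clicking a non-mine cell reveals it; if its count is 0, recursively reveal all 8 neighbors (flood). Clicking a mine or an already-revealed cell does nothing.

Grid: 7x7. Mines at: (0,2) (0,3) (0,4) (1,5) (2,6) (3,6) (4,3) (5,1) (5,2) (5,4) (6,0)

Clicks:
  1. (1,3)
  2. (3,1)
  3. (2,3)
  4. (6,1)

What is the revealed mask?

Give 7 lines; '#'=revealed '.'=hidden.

Click 1 (1,3) count=3: revealed 1 new [(1,3)] -> total=1
Click 2 (3,1) count=0: revealed 19 new [(0,0) (0,1) (1,0) (1,1) (1,2) (1,4) (2,0) (2,1) (2,2) (2,3) (2,4) (3,0) (3,1) (3,2) (3,3) (3,4) (4,0) (4,1) (4,2)] -> total=20
Click 3 (2,3) count=0: revealed 0 new [(none)] -> total=20
Click 4 (6,1) count=3: revealed 1 new [(6,1)] -> total=21

Answer: ##.....
#####..
#####..
#####..
###....
.......
.#.....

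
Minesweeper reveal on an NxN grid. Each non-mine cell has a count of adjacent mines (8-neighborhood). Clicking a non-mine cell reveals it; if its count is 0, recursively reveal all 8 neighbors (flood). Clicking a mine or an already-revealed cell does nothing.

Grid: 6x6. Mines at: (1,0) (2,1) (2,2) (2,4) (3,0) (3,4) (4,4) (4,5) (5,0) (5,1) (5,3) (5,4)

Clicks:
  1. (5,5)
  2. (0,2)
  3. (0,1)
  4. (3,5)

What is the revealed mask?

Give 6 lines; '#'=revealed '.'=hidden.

Answer: .#####
.#####
......
.....#
......
.....#

Derivation:
Click 1 (5,5) count=3: revealed 1 new [(5,5)] -> total=1
Click 2 (0,2) count=0: revealed 10 new [(0,1) (0,2) (0,3) (0,4) (0,5) (1,1) (1,2) (1,3) (1,4) (1,5)] -> total=11
Click 3 (0,1) count=1: revealed 0 new [(none)] -> total=11
Click 4 (3,5) count=4: revealed 1 new [(3,5)] -> total=12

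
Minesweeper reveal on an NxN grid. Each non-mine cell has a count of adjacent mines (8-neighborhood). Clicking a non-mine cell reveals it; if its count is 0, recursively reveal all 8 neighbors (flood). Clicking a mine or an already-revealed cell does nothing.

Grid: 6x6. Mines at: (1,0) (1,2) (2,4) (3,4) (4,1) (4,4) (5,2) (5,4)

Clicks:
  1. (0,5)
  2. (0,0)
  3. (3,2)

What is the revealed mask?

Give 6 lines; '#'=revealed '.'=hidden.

Answer: #..###
...###
......
..#...
......
......

Derivation:
Click 1 (0,5) count=0: revealed 6 new [(0,3) (0,4) (0,5) (1,3) (1,4) (1,5)] -> total=6
Click 2 (0,0) count=1: revealed 1 new [(0,0)] -> total=7
Click 3 (3,2) count=1: revealed 1 new [(3,2)] -> total=8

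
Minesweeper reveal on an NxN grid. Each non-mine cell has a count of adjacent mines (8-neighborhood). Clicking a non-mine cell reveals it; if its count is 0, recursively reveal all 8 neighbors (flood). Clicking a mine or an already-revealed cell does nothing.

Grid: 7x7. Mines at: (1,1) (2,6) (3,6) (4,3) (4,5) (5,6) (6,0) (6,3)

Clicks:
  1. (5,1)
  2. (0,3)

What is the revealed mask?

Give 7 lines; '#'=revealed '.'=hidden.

Click 1 (5,1) count=1: revealed 1 new [(5,1)] -> total=1
Click 2 (0,3) count=0: revealed 18 new [(0,2) (0,3) (0,4) (0,5) (0,6) (1,2) (1,3) (1,4) (1,5) (1,6) (2,2) (2,3) (2,4) (2,5) (3,2) (3,3) (3,4) (3,5)] -> total=19

Answer: ..#####
..#####
..####.
..####.
.......
.#.....
.......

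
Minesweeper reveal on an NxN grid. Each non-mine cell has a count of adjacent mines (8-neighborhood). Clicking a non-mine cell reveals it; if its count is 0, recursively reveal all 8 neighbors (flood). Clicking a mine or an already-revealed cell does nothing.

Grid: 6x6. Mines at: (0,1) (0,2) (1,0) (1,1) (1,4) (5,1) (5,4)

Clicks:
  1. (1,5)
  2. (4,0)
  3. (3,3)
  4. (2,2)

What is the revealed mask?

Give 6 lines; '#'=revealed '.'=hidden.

Click 1 (1,5) count=1: revealed 1 new [(1,5)] -> total=1
Click 2 (4,0) count=1: revealed 1 new [(4,0)] -> total=2
Click 3 (3,3) count=0: revealed 17 new [(2,0) (2,1) (2,2) (2,3) (2,4) (2,5) (3,0) (3,1) (3,2) (3,3) (3,4) (3,5) (4,1) (4,2) (4,3) (4,4) (4,5)] -> total=19
Click 4 (2,2) count=1: revealed 0 new [(none)] -> total=19

Answer: ......
.....#
######
######
######
......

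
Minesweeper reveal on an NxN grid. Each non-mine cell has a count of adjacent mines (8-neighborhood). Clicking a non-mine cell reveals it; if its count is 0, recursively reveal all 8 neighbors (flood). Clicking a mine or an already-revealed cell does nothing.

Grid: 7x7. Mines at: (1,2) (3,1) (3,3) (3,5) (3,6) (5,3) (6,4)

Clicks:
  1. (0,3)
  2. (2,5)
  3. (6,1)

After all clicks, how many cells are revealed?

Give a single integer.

Answer: 11

Derivation:
Click 1 (0,3) count=1: revealed 1 new [(0,3)] -> total=1
Click 2 (2,5) count=2: revealed 1 new [(2,5)] -> total=2
Click 3 (6,1) count=0: revealed 9 new [(4,0) (4,1) (4,2) (5,0) (5,1) (5,2) (6,0) (6,1) (6,2)] -> total=11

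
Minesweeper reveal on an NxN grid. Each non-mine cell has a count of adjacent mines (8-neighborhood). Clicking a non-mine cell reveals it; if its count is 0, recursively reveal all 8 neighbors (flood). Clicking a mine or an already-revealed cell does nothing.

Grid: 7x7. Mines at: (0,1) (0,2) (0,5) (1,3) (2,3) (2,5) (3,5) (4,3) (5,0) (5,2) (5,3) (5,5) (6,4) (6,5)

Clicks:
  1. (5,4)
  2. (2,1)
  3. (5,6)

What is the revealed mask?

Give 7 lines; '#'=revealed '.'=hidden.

Click 1 (5,4) count=5: revealed 1 new [(5,4)] -> total=1
Click 2 (2,1) count=0: revealed 12 new [(1,0) (1,1) (1,2) (2,0) (2,1) (2,2) (3,0) (3,1) (3,2) (4,0) (4,1) (4,2)] -> total=13
Click 3 (5,6) count=2: revealed 1 new [(5,6)] -> total=14

Answer: .......
###....
###....
###....
###....
....#.#
.......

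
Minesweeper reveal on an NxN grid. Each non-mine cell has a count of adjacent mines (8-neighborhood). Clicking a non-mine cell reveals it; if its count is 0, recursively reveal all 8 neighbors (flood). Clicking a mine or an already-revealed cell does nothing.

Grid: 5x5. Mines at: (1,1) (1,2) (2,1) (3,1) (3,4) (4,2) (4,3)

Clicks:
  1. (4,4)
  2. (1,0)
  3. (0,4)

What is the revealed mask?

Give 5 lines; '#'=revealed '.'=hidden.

Click 1 (4,4) count=2: revealed 1 new [(4,4)] -> total=1
Click 2 (1,0) count=2: revealed 1 new [(1,0)] -> total=2
Click 3 (0,4) count=0: revealed 6 new [(0,3) (0,4) (1,3) (1,4) (2,3) (2,4)] -> total=8

Answer: ...##
#..##
...##
.....
....#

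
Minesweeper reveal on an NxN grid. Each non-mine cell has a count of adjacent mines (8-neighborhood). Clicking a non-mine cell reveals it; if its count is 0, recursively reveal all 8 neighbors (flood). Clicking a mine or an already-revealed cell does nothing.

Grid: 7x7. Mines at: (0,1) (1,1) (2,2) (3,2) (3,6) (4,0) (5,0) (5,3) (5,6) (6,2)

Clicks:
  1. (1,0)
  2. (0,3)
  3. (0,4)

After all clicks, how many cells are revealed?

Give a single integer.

Click 1 (1,0) count=2: revealed 1 new [(1,0)] -> total=1
Click 2 (0,3) count=0: revealed 20 new [(0,2) (0,3) (0,4) (0,5) (0,6) (1,2) (1,3) (1,4) (1,5) (1,6) (2,3) (2,4) (2,5) (2,6) (3,3) (3,4) (3,5) (4,3) (4,4) (4,5)] -> total=21
Click 3 (0,4) count=0: revealed 0 new [(none)] -> total=21

Answer: 21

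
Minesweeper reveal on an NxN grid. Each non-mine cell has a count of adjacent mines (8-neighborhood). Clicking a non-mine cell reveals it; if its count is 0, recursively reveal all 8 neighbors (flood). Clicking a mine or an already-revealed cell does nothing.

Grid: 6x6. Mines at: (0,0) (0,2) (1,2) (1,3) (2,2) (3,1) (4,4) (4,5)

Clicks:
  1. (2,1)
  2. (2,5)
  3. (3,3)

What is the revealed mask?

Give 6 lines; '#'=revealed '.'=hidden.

Click 1 (2,1) count=3: revealed 1 new [(2,1)] -> total=1
Click 2 (2,5) count=0: revealed 8 new [(0,4) (0,5) (1,4) (1,5) (2,4) (2,5) (3,4) (3,5)] -> total=9
Click 3 (3,3) count=2: revealed 1 new [(3,3)] -> total=10

Answer: ....##
....##
.#..##
...###
......
......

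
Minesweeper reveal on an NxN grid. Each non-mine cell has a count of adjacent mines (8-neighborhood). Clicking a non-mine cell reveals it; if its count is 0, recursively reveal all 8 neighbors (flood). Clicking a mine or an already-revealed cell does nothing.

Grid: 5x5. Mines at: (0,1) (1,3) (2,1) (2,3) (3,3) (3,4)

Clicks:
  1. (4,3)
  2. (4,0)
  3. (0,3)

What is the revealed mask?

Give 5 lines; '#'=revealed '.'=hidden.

Click 1 (4,3) count=2: revealed 1 new [(4,3)] -> total=1
Click 2 (4,0) count=0: revealed 6 new [(3,0) (3,1) (3,2) (4,0) (4,1) (4,2)] -> total=7
Click 3 (0,3) count=1: revealed 1 new [(0,3)] -> total=8

Answer: ...#.
.....
.....
###..
####.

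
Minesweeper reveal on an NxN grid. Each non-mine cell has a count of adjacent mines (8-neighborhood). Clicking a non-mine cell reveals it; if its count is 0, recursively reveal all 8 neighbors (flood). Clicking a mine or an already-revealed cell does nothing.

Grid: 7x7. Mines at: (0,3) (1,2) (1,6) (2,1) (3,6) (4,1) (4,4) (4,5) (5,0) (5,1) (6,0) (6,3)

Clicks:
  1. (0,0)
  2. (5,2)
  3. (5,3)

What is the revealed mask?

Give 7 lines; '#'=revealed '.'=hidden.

Click 1 (0,0) count=0: revealed 4 new [(0,0) (0,1) (1,0) (1,1)] -> total=4
Click 2 (5,2) count=3: revealed 1 new [(5,2)] -> total=5
Click 3 (5,3) count=2: revealed 1 new [(5,3)] -> total=6

Answer: ##.....
##.....
.......
.......
.......
..##...
.......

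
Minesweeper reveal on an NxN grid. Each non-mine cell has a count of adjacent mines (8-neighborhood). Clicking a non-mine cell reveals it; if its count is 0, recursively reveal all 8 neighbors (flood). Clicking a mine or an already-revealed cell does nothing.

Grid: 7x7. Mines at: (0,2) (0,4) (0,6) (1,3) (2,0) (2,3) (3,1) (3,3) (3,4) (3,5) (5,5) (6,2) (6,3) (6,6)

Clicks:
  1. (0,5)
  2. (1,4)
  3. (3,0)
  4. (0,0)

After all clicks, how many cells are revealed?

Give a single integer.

Answer: 7

Derivation:
Click 1 (0,5) count=2: revealed 1 new [(0,5)] -> total=1
Click 2 (1,4) count=3: revealed 1 new [(1,4)] -> total=2
Click 3 (3,0) count=2: revealed 1 new [(3,0)] -> total=3
Click 4 (0,0) count=0: revealed 4 new [(0,0) (0,1) (1,0) (1,1)] -> total=7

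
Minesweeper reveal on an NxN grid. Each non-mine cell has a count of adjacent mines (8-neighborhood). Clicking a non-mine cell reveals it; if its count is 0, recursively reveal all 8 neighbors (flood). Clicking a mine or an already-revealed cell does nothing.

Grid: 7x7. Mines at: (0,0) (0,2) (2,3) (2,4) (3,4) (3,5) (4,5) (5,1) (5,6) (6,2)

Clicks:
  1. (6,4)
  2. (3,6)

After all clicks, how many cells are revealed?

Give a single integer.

Answer: 7

Derivation:
Click 1 (6,4) count=0: revealed 6 new [(5,3) (5,4) (5,5) (6,3) (6,4) (6,5)] -> total=6
Click 2 (3,6) count=2: revealed 1 new [(3,6)] -> total=7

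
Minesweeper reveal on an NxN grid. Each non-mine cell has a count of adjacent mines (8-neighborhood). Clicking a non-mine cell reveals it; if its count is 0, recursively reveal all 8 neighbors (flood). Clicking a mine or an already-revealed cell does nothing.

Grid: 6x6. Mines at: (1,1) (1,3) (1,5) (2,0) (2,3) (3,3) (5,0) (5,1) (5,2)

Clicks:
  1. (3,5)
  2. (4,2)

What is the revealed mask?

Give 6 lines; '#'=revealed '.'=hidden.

Answer: ......
......
....##
....##
..####
...###

Derivation:
Click 1 (3,5) count=0: revealed 10 new [(2,4) (2,5) (3,4) (3,5) (4,3) (4,4) (4,5) (5,3) (5,4) (5,5)] -> total=10
Click 2 (4,2) count=3: revealed 1 new [(4,2)] -> total=11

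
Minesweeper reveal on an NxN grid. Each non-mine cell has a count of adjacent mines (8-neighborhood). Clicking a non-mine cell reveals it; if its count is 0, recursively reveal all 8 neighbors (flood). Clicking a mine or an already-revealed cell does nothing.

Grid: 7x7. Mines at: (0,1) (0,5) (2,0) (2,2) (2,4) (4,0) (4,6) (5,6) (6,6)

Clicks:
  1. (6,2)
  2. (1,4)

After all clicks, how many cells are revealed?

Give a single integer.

Click 1 (6,2) count=0: revealed 22 new [(3,1) (3,2) (3,3) (3,4) (3,5) (4,1) (4,2) (4,3) (4,4) (4,5) (5,0) (5,1) (5,2) (5,3) (5,4) (5,5) (6,0) (6,1) (6,2) (6,3) (6,4) (6,5)] -> total=22
Click 2 (1,4) count=2: revealed 1 new [(1,4)] -> total=23

Answer: 23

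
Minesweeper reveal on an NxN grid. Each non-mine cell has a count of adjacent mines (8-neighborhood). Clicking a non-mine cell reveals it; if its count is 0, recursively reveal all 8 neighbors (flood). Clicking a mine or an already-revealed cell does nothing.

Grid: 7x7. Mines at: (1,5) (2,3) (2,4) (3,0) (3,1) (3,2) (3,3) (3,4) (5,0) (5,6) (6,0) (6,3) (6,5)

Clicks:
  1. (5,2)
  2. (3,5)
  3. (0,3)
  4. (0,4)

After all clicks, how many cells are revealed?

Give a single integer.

Click 1 (5,2) count=1: revealed 1 new [(5,2)] -> total=1
Click 2 (3,5) count=2: revealed 1 new [(3,5)] -> total=2
Click 3 (0,3) count=0: revealed 13 new [(0,0) (0,1) (0,2) (0,3) (0,4) (1,0) (1,1) (1,2) (1,3) (1,4) (2,0) (2,1) (2,2)] -> total=15
Click 4 (0,4) count=1: revealed 0 new [(none)] -> total=15

Answer: 15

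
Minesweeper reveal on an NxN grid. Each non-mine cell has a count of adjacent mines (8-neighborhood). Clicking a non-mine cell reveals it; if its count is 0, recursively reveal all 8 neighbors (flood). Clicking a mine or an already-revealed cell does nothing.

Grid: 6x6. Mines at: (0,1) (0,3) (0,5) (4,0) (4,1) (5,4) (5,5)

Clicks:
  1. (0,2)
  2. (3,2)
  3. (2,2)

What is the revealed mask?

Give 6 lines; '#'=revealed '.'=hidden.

Answer: ..#...
######
######
######
..####
......

Derivation:
Click 1 (0,2) count=2: revealed 1 new [(0,2)] -> total=1
Click 2 (3,2) count=1: revealed 1 new [(3,2)] -> total=2
Click 3 (2,2) count=0: revealed 21 new [(1,0) (1,1) (1,2) (1,3) (1,4) (1,5) (2,0) (2,1) (2,2) (2,3) (2,4) (2,5) (3,0) (3,1) (3,3) (3,4) (3,5) (4,2) (4,3) (4,4) (4,5)] -> total=23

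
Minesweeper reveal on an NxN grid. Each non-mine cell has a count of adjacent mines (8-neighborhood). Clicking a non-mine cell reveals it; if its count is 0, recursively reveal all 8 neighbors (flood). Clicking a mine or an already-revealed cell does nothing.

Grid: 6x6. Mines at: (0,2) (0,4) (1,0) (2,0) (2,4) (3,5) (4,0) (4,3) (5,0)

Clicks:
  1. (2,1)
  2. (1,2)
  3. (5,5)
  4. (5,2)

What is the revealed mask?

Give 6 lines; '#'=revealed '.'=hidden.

Click 1 (2,1) count=2: revealed 1 new [(2,1)] -> total=1
Click 2 (1,2) count=1: revealed 1 new [(1,2)] -> total=2
Click 3 (5,5) count=0: revealed 4 new [(4,4) (4,5) (5,4) (5,5)] -> total=6
Click 4 (5,2) count=1: revealed 1 new [(5,2)] -> total=7

Answer: ......
..#...
.#....
......
....##
..#.##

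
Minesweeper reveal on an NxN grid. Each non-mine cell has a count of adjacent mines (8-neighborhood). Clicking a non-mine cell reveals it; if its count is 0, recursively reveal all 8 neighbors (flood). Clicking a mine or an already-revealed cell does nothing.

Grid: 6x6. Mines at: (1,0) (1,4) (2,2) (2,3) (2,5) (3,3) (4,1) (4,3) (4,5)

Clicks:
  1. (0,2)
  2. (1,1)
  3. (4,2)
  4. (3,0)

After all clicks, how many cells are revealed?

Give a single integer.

Answer: 8

Derivation:
Click 1 (0,2) count=0: revealed 6 new [(0,1) (0,2) (0,3) (1,1) (1,2) (1,3)] -> total=6
Click 2 (1,1) count=2: revealed 0 new [(none)] -> total=6
Click 3 (4,2) count=3: revealed 1 new [(4,2)] -> total=7
Click 4 (3,0) count=1: revealed 1 new [(3,0)] -> total=8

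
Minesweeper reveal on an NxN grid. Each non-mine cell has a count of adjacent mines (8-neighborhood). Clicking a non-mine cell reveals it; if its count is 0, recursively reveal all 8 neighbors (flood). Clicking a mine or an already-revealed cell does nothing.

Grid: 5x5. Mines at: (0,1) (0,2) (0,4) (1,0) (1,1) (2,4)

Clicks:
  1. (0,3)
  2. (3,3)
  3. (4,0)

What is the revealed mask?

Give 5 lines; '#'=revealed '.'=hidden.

Click 1 (0,3) count=2: revealed 1 new [(0,3)] -> total=1
Click 2 (3,3) count=1: revealed 1 new [(3,3)] -> total=2
Click 3 (4,0) count=0: revealed 13 new [(2,0) (2,1) (2,2) (2,3) (3,0) (3,1) (3,2) (3,4) (4,0) (4,1) (4,2) (4,3) (4,4)] -> total=15

Answer: ...#.
.....
####.
#####
#####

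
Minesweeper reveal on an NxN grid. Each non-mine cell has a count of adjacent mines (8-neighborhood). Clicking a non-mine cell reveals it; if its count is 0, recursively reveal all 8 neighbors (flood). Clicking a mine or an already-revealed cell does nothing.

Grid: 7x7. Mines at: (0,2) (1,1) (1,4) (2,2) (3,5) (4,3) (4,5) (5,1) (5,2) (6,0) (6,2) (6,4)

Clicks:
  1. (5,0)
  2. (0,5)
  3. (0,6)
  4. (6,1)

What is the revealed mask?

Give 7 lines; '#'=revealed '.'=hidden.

Click 1 (5,0) count=2: revealed 1 new [(5,0)] -> total=1
Click 2 (0,5) count=1: revealed 1 new [(0,5)] -> total=2
Click 3 (0,6) count=0: revealed 5 new [(0,6) (1,5) (1,6) (2,5) (2,6)] -> total=7
Click 4 (6,1) count=4: revealed 1 new [(6,1)] -> total=8

Answer: .....##
.....##
.....##
.......
.......
#......
.#.....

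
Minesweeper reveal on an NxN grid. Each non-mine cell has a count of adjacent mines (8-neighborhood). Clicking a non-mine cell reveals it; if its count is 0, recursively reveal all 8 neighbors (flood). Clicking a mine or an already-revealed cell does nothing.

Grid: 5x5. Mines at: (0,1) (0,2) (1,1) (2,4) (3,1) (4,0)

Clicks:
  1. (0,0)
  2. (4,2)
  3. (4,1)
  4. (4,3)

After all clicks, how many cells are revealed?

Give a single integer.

Click 1 (0,0) count=2: revealed 1 new [(0,0)] -> total=1
Click 2 (4,2) count=1: revealed 1 new [(4,2)] -> total=2
Click 3 (4,1) count=2: revealed 1 new [(4,1)] -> total=3
Click 4 (4,3) count=0: revealed 5 new [(3,2) (3,3) (3,4) (4,3) (4,4)] -> total=8

Answer: 8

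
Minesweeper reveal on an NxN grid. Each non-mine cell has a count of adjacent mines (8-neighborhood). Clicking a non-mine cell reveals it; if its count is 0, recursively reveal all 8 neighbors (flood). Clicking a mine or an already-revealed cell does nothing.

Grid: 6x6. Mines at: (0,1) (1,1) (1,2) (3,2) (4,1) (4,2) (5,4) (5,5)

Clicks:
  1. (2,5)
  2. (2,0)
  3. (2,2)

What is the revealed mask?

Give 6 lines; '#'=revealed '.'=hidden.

Click 1 (2,5) count=0: revealed 15 new [(0,3) (0,4) (0,5) (1,3) (1,4) (1,5) (2,3) (2,4) (2,5) (3,3) (3,4) (3,5) (4,3) (4,4) (4,5)] -> total=15
Click 2 (2,0) count=1: revealed 1 new [(2,0)] -> total=16
Click 3 (2,2) count=3: revealed 1 new [(2,2)] -> total=17

Answer: ...###
...###
#.####
...###
...###
......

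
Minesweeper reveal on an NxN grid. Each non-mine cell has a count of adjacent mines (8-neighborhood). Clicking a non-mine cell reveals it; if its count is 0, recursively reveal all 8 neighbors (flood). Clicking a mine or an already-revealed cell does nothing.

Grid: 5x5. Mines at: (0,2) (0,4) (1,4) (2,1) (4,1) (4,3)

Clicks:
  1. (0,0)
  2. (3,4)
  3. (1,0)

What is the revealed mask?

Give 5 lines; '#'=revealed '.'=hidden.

Click 1 (0,0) count=0: revealed 4 new [(0,0) (0,1) (1,0) (1,1)] -> total=4
Click 2 (3,4) count=1: revealed 1 new [(3,4)] -> total=5
Click 3 (1,0) count=1: revealed 0 new [(none)] -> total=5

Answer: ##...
##...
.....
....#
.....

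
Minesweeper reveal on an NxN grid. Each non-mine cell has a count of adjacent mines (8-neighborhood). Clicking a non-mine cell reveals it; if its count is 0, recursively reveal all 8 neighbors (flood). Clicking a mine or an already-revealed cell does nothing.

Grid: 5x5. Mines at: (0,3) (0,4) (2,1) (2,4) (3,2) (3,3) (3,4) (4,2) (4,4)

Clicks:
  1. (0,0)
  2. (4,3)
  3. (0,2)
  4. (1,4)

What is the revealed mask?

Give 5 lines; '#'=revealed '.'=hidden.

Answer: ###..
###.#
.....
.....
...#.

Derivation:
Click 1 (0,0) count=0: revealed 6 new [(0,0) (0,1) (0,2) (1,0) (1,1) (1,2)] -> total=6
Click 2 (4,3) count=5: revealed 1 new [(4,3)] -> total=7
Click 3 (0,2) count=1: revealed 0 new [(none)] -> total=7
Click 4 (1,4) count=3: revealed 1 new [(1,4)] -> total=8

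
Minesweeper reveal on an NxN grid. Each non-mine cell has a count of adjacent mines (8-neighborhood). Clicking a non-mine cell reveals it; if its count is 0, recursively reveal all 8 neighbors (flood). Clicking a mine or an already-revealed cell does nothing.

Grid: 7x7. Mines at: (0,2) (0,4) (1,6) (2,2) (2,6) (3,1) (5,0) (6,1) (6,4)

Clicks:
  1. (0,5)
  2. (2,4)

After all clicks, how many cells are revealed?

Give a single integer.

Click 1 (0,5) count=2: revealed 1 new [(0,5)] -> total=1
Click 2 (2,4) count=0: revealed 23 new [(1,3) (1,4) (1,5) (2,3) (2,4) (2,5) (3,2) (3,3) (3,4) (3,5) (3,6) (4,2) (4,3) (4,4) (4,5) (4,6) (5,2) (5,3) (5,4) (5,5) (5,6) (6,5) (6,6)] -> total=24

Answer: 24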